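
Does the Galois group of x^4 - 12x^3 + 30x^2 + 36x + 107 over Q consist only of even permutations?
No

The polynomial is irreducible of degree 4 over Q. Its discriminant is 594987008, which is not a perfect square. A Galois group lies in the alternating group exactly when the discriminant is a square in Q, so the Galois group (D_4) is not contained in A_4.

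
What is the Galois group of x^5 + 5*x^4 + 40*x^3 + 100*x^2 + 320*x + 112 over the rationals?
F_20

The polynomial f is an irreducible quintic over Q, so G = Gal(f/Q) is a transitive subgroup of S_5: one of C_5 (5T1, order 5), D_5 (5T2, order 10), F_20 (5T3, order 20), A_5 (5T4, order 60) or S_5 (5T5, order 120). The discriminant of f is 5374771200000, which is not a perfect square, so G is not contained in A_5. The transitive groups of degree 5 not contained in A_5 are: F_20 (5T3, order 20), S_5 (5T5, order 120). By Dedekind's theorem, for a prime p not dividing disc(f) the degrees of the irreducible factors of f mod p form the cycle type of an element of G. Factoring f modulo the 18 such primes p <= 73 (skipping 2, 3, 5, which divide the discriminant), each new pattern first appears at: mod 7: f = (x)(x^4 + 5x^3 + 5x^2 + 2x + 5), pattern 4+1; mod 11: f = (x + 9)(x^2 + 3)(x^2 + 7x + 7), pattern 2+2+1; mod 19: f = (x^5 + 5x^4 + 2x^3 + 5x^2 + 16x + 17), pattern 5. No other pattern occurs in this range, so the set of observed cycle types is {4+1, 2+2+1, 5}. The candidates containing elements of all these cycle types are F_20 (5T3) of order 20, S_5 (5T5) of order 120; the others are excluded. The observed types are precisely the cycle types that occur in F_20 (5T3) (apart from the identity). Each of the other remaining candidates has further cycle types, and by the Chebotarev density theorem the matching factorization patterns would occur for a proportion of primes equal to their share of the group: S_5 (5T5) additionally contains elements of type 3+2, 3+1+1, 2+1+1+1 (50 of its 120 elements, about 42% of primes). None of the 18 primes tested shows any such pattern (for each of these groups the chance of that is below 10^-4), which rules them out. Hence G = F_20 (5T3), of order 20.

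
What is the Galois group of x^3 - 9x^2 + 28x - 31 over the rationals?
The polynomial is an irreducible cubic over Q and its discriminant is -31, which is not a perfect square. For an irreducible cubic, a non-square discriminant gives Galois group S_3.

S_3 (also written S3)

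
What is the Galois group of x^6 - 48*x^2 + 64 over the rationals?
A_4 x C_2

The polynomial f is an irreducible sextic over Q, so G = Gal(f/Q) is one of the 16 transitive subgroups 6T1, ..., 6T16 of S_6. The discriminant of f is -450868486864896, which is not a perfect square, so G is not contained in A_6. The transitive groups of degree 6 not contained in A_6 are: C_6 (6T1, order 6), S_3 (6T2, order 6), D_6 (6T3, order 12), C_3 x S_3 (6T5, order 18), A_4 x C_2 (6T6, order 24), S_4 (6T8, order 24), S_3 x S_3 (6T9, order 36), S_4 x C_2 (6T11, order 48), (S_3 x S_3) : C_2 (6T13, order 72), PGL(2,5) (6T14, order 120), S_6 (6T16, order 720). By Dedekind's theorem, for a prime p not dividing disc(f) the degrees of the irreducible factors of f mod p form the cycle type of an element of G. Factoring f modulo the 33 such primes p <= 149 (skipping 2, 3, which divide the discriminant), each new pattern first appears at: mod 5: f = (x^3 + x^2 + 3x + 1)(x^3 + 4x^2 + 3x + 4), pattern 3+3; mod 7: f = (x^6 + x^2 + 1), pattern 6; mod 17: f = (x + 1)(x + 16)(x^2 + 6)(x^2 + 12), pattern 2+2+1+1; mod 19: f = (x + 3)(x + 6)(x + 13)(x + 16)(x^2 + 7), pattern 2+1+1+1+1; mod 71: f = (x^2 + 29)(x^2 + 49)(x^2 + 64), pattern 2+2+2. No other pattern occurs in this range, so the set of observed cycle types is {3+3, 6, 2+2+1+1, 2+1+1+1+1, 2+2+2}. The candidates containing elements of all these cycle types are A_4 x C_2 (6T6) of order 24, S_4 x C_2 (6T11) of order 48, (S_3 x S_3) : C_2 (6T13) of order 72, S_6 (6T16) of order 720; the others are excluded. The observed types are precisely the cycle types that occur in A_4 x C_2 (6T6) (apart from the identity). Each of the other remaining candidates has further cycle types, and by the Chebotarev density theorem the matching factorization patterns would occur for a proportion of primes equal to their share of the group: S_4 x C_2 (6T11) additionally contains elements of type 4+2, 4+1+1 (12 of its 48 elements, about 25% of primes); (S_3 x S_3) : C_2 (6T13) additionally contains elements of type 4+2, 3+2+1, 3+1+1+1 (34 of its 72 elements, about 47% of primes); S_6 (6T16) additionally contains elements of type 5+1, 4+2, 4+1+1, 3+2+1, 3+1+1+1 (484 of its 720 elements, about 67% of primes). None of the 33 primes tested shows any such pattern (for each of these groups the chance of that is below 10^-4), which rules them out. Hence G = A_4 x C_2 (6T6), of order 24.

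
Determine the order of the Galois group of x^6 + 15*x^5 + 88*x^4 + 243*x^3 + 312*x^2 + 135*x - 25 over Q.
24

The degree of the splitting field over Q equals the order of the Galois group, so first determine the group. The polynomial f is an irreducible sextic over Q, so G = Gal(f/Q) is one of the 16 transitive subgroups 6T1, ..., 6T16 of S_6. The discriminant of f is 54786284800, which is not a perfect square, so G is not contained in A_6. The transitive groups of degree 6 not contained in A_6 are: C_6 (6T1, order 6), S_3 (6T2, order 6), D_6 (6T3, order 12), C_3 x S_3 (6T5, order 18), A_4 x C_2 (6T6, order 24), S_4 (6T8, order 24), S_3 x S_3 (6T9, order 36), S_4 x C_2 (6T11, order 48), (S_3 x S_3) : C_2 (6T13, order 72), PGL(2,5) (6T14, order 120), S_6 (6T16, order 720). By Dedekind's theorem, for a prime p not dividing disc(f) the degrees of the irreducible factors of f mod p form the cycle type of an element of G. Factoring f modulo the 22 such primes p <= 101 (skipping 2, 5, 13, 37, which divide the discriminant), each new pattern first appears at: mod 3: f = (x^3 + x^2 + x + 2)(x^3 + 2x^2 + x + 1), pattern 3+3; mod 17: f = (x + 1)(x + 15)(x^4 + 16x^3 + 4x^2 + 7x + 4), pattern 4+1+1; mod 31: f = (x^2 + 6x + 18)(x^2 + 12x + 24)(x^2 + 28x + 28), pattern 2+2+2; mod 67: f = (x + 44)(x + 53)(x^2 + 16x + 20)(x^2 + 36x + 22), pattern 2+2+1+1. No other pattern occurs in this range, so the set of observed cycle types is {3+3, 4+1+1, 2+2+2, 2+2+1+1}. The candidates containing elements of all these cycle types are S_4 (6T8) of order 24, S_4 x C_2 (6T11) of order 48, PGL(2,5) (6T14) of order 120, S_6 (6T16) of order 720; the others are excluded. The observed types are precisely the cycle types that occur in S_4 (6T8) (apart from the identity). Each of the other remaining candidates has further cycle types, and by the Chebotarev density theorem the matching factorization patterns would occur for a proportion of primes equal to their share of the group: S_4 x C_2 (6T11) additionally contains elements of type 6, 4+2, 2+1+1+1+1 (17 of its 48 elements, about 35% of primes); PGL(2,5) (6T14) additionally contains elements of type 6, 5+1 (44 of its 120 elements, about 37% of primes); S_6 (6T16) additionally contains elements of type 6, 5+1, 4+2, 3+2+1, 3+1+1+1, 2+1+1+1+1 (529 of its 720 elements, about 73% of primes). None of the 22 primes tested shows any such pattern (for each of these groups the chance of that is below 10^-4), which rules them out. Hence G = S_4 (6T8), of order 24. The Galois group S_4 (6T8) has order 24, so the splitting field has degree 24 over Q.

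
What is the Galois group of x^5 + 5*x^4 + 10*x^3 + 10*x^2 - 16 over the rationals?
The polynomial f is an irreducible quintic over Q, so G = Gal(f/Q) is a transitive subgroup of S_5: one of C_5 (5T1, order 5), D_5 (5T2, order 10), F_20 (5T3, order 20), A_5 (5T4, order 60) or S_5 (5T5, order 120). The discriminant of f is 64000000 = 8000^2, a perfect square, so G is contained in A_5. The transitive groups of degree 5 contained in A_5 are: C_5 (5T1, order 5), D_5 (5T2, order 10), A_5 (5T4, order 60). By Dedekind's theorem, for a prime p not dividing disc(f) the degrees of the irreducible factors of f mod p form the cycle type of an element of G. Factoring f modulo the 23 such primes p <= 97 (skipping 2, 5, which divide the discriminant), each new pattern first appears at: mod 3: f = (x + 1)(x^2 + 1)(x^2 + x + 2), pattern 2+2+1; mod 7: f = (x^5 + 5x^4 + 3x^3 + 3x^2 + 5), pattern 5. No other pattern occurs in this range, so the set of observed cycle types is {2+2+1, 5}. The candidates containing elements of all these cycle types are D_5 (5T2) of order 10, A_5 (5T4) of order 60; the others are excluded. The observed types are precisely the cycle types that occur in D_5 (5T2) (apart from the identity). Each of the other remaining candidates has further cycle types, and by the Chebotarev density theorem the matching factorization patterns would occur for a proportion of primes equal to their share of the group: A_5 (5T4) additionally contains elements of type 3+1+1 (20 of its 60 elements, about 33% of primes). None of the 23 primes tested shows any such pattern (for each of these groups the chance of that is below 10^-4), which rules them out. Hence G = D_5 (5T2), of order 10.

5T2: D_5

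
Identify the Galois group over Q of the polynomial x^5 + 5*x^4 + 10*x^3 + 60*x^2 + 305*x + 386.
F_20 (also written F20)

The polynomial f is an irreducible quintic over Q, so G = Gal(f/Q) is a transitive subgroup of S_5: one of C_5 (5T1, order 5), D_5 (5T2, order 10), F_20 (5T3, order 20), A_5 (5T4, order 60) or S_5 (5T5, order 120). The discriminant of f is 14867345703125, which is not a perfect square, so G is not contained in A_5. The transitive groups of degree 5 not contained in A_5 are: F_20 (5T3, order 20), S_5 (5T5, order 120). By Dedekind's theorem, for a prime p not dividing disc(f) the degrees of the irreducible factors of f mod p form the cycle type of an element of G. Factoring f modulo the 18 such primes p <= 71 (skipping 5, 31, which divide the discriminant), each new pattern first appears at: mod 2: f = (x)(x^4 + x^3 + 1), pattern 4+1; mod 11: f = (x^5 + 5x^4 + 10x^3 + 5x^2 + 8x + 1), pattern 5; mod 19: f = (x + 15)(x^2 + 2x + 17)(x^2 + 7x + 15), pattern 2+2+1. No other pattern occurs in this range, so the set of observed cycle types is {4+1, 5, 2+2+1}. The candidates containing elements of all these cycle types are F_20 (5T3) of order 20, S_5 (5T5) of order 120; the others are excluded. The observed types are precisely the cycle types that occur in F_20 (5T3) (apart from the identity). Each of the other remaining candidates has further cycle types, and by the Chebotarev density theorem the matching factorization patterns would occur for a proportion of primes equal to their share of the group: S_5 (5T5) additionally contains elements of type 3+2, 3+1+1, 2+1+1+1 (50 of its 120 elements, about 42% of primes). None of the 18 primes tested shows any such pattern (for each of these groups the chance of that is below 10^-4), which rules them out. Hence G = F_20 (5T3), of order 20.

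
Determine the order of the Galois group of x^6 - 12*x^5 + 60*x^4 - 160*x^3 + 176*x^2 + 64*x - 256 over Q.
24

The degree of the splitting field over Q equals the order of the Galois group, so first determine the group. The polynomial f is an irreducible sextic over Q, so G = Gal(f/Q) is one of the 16 transitive subgroups 6T1, ..., 6T16 of S_6. The discriminant of f is 3603718079512576 = 60030976^2, a perfect square, so G is contained in A_6. The transitive groups of degree 6 contained in A_6 are: A_4 (6T4, order 12), S_4 (6T7, order 24), (C_3 x C_3) : C_4 (6T10, order 36), PSL(2,5) (6T12, order 60), A_6 (6T15, order 360). By Dedekind's theorem, for a prime p not dividing disc(f) the degrees of the irreducible factors of f mod p form the cycle type of an element of G. Factoring f modulo the 79 such primes p <= 419 (skipping 2, 229, which divide the discriminant), each new pattern first appears at: mod 3: f = (x^3 + x^2 + x + 2)(x^3 + 2x^2 + 1), pattern 3+3; mod 7: f = (x^2 + 3x + 6)(x^4 + 6x^3 + x^2 + 4x + 4), pattern 4+2; mod 23: f = (x + 3)(x + 16)(x^2 + 17x + 11)(x^2 + 21x + 3), pattern 2+2+1+1; mod 193: f = (x + 5)(x + 11)(x + 17)(x + 172)(x + 178)(x + 184), pattern 1+1+1+1+1+1. No other pattern occurs in this range, so the set of observed cycle types is {3+3, 4+2, 2+2+1+1, 1+1+1+1+1+1}. The candidates containing elements of all these cycle types are S_4 (6T7) of order 24, (C_3 x C_3) : C_4 (6T10) of order 36, A_6 (6T15) of order 360; the others are excluded. The observed types are precisely the cycle types that occur in S_4 (6T7). Each of the other remaining candidates has further cycle types, and by the Chebotarev density theorem the matching factorization patterns would occur for a proportion of primes equal to their share of the group: (C_3 x C_3) : C_4 (6T10) additionally contains elements of type 3+1+1+1 (4 of its 36 elements, about 11% of primes); A_6 (6T15) additionally contains elements of type 5+1, 3+1+1+1 (184 of its 360 elements, about 51% of primes). None of the 79 primes tested shows any such pattern (for each of these groups the chance of that is below 10^-4), which rules them out. Hence G = S_4 (6T7), of order 24. The Galois group S_4 (6T7) has order 24, so the splitting field has degree 24 over Q.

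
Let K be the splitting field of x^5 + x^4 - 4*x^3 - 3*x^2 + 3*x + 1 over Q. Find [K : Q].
The degree of the splitting field over Q equals the order of the Galois group, so first determine the group. The polynomial f is an irreducible quintic over Q, so G = Gal(f/Q) is a transitive subgroup of S_5: one of C_5 (5T1, order 5), D_5 (5T2, order 10), F_20 (5T3, order 20), A_5 (5T4, order 60) or S_5 (5T5, order 120). The discriminant of f is 14641 = 121^2, a perfect square, so G is contained in A_5. The transitive groups of degree 5 contained in A_5 are: C_5 (5T1, order 5), D_5 (5T2, order 10), A_5 (5T4, order 60). By Dedekind's theorem, for a prime p not dividing disc(f) the degrees of the irreducible factors of f mod p form the cycle type of an element of G. Factoring f modulo the 14 such primes p <= 47 (skipping 11, which divides the discriminant), each new pattern first appears at: mod 2: f = (x^5 + x^4 + x^2 + x + 1), pattern 5; mod 23: f = (x + 9)(x + 12)(x + 13)(x + 17)(x + 19), pattern 1+1+1+1+1. No other pattern occurs in this range, so the set of observed cycle types is {5, 1+1+1+1+1}. The candidates containing elements of all these cycle types are C_5 (5T1) of order 5, D_5 (5T2) of order 10, A_5 (5T4) of order 60; the others are excluded. The observed types are precisely the cycle types that occur in C_5 (5T1). Each of the other remaining candidates has further cycle types, and by the Chebotarev density theorem the matching factorization patterns would occur for a proportion of primes equal to their share of the group: D_5 (5T2) additionally contains elements of type 2+2+1 (5 of its 10 elements, about 50% of primes); A_5 (5T4) additionally contains elements of type 3+1+1, 2+2+1 (35 of its 60 elements, about 58% of primes). None of the 14 primes tested shows any such pattern (for each of these groups the chance of that is below 10^-4), which rules them out. Hence G = C_5 (5T1), of order 5. The Galois group C_5 (5T1) has order 5, so the splitting field has degree 5 over Q.

5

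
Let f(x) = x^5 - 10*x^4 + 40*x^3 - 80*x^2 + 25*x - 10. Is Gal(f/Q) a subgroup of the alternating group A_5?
The polynomial is irreducible of degree 5 over Q. Its discriminant is 58564000000 = 242000^2, a perfect square. A Galois group lies in the alternating group exactly when the discriminant is a square in Q, so the Galois group (A_5) is contained in A_5.

Yes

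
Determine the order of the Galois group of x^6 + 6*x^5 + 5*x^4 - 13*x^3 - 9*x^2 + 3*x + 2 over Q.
The degree of the splitting field over Q equals the order of the Galois group, so first determine the group. The polynomial f is an irreducible sextic over Q, so G = Gal(f/Q) is one of the 16 transitive subgroups 6T1, ..., 6T16 of S_6. The discriminant of f is 30991489 = 5567^2, a perfect square, so G is contained in A_6. The transitive groups of degree 6 contained in A_6 are: A_4 (6T4, order 12), S_4 (6T7, order 24), (C_3 x C_3) : C_4 (6T10, order 36), PSL(2,5) (6T12, order 60), A_6 (6T15, order 360). By Dedekind's theorem, for a prime p not dividing disc(f) the degrees of the irreducible factors of f mod p form the cycle type of an element of G. Factoring f modulo the 21 such primes p <= 79 (skipping 19, which divides the discriminant), each new pattern first appears at: mod 2: f = (x)(x^5 + x^3 + x^2 + x + 1), pattern 5+1; mod 7: f = (x^3 + x^2 + 3x + 1)(x^3 + 5x^2 + 4x + 2), pattern 3+3; mod 61: f = (x + 3)(x + 25)(x^2 + 48x + 25)(x^2 + 52x + 38), pattern 2+2+1+1. No other pattern occurs in this range, so the set of observed cycle types is {5+1, 3+3, 2+2+1+1}. The candidates containing elements of all these cycle types are PSL(2,5) (6T12) of order 60, A_6 (6T15) of order 360; the others are excluded. The observed types are precisely the cycle types that occur in PSL(2,5) (6T12) (apart from the identity). Each of the other remaining candidates has further cycle types, and by the Chebotarev density theorem the matching factorization patterns would occur for a proportion of primes equal to their share of the group: A_6 (6T15) additionally contains elements of type 4+2, 3+1+1+1 (130 of its 360 elements, about 36% of primes). None of the 21 primes tested shows any such pattern (for each of these groups the chance of that is below 10^-4), which rules them out. Hence G = PSL(2,5) (6T12), of order 60. The Galois group PSL(2,5) (6T12) has order 60, so the splitting field has degree 60 over Q.

60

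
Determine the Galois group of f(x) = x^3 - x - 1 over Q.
The polynomial is an irreducible cubic over Q and its discriminant is -23, which is not a perfect square. For an irreducible cubic, a non-square discriminant gives Galois group S_3.

S_3 (also written S3)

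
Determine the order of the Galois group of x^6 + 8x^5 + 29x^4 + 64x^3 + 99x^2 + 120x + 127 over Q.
6

The degree of the splitting field over Q equals the order of the Galois group, so first determine the group. The polynomial f is an irreducible sextic over Q, so G = Gal(f/Q) is one of the 16 transitive subgroups 6T1, ..., 6T16 of S_6. The discriminant of f is -18046378835968, which is not a perfect square, so G is not contained in A_6. The transitive groups of degree 6 not contained in A_6 are: C_6 (6T1, order 6), S_3 (6T2, order 6), D_6 (6T3, order 12), C_3 x S_3 (6T5, order 18), A_4 x C_2 (6T6, order 24), S_4 (6T8, order 24), S_3 x S_3 (6T9, order 36), S_4 x C_2 (6T11, order 48), (S_3 x S_3) : C_2 (6T13, order 72), PGL(2,5) (6T14, order 120), S_6 (6T16, order 720). By Dedekind's theorem, for a prime p not dividing disc(f) the degrees of the irreducible factors of f mod p form the cycle type of an element of G. Factoring f modulo the 37 such primes p <= 167 (skipping 2, 7, which divide the discriminant), each new pattern first appears at: mod 3: f = (x^6 + 2x^5 + 2x^4 + x^3 + 1), pattern 6; mod 11: f = (x^3 + 2x^2 + 6x + 8)(x^3 + 6x^2 + 9), pattern 3+3; mod 13: f = (x^2 + x + 4)(x^2 + 8x + 11)(x^2 + 12x + 2), pattern 2+2+2; mod 29: f = (x + 9)(x + 11)(x + 13)(x + 16)(x + 19)(x + 27), pattern 1+1+1+1+1+1. No other pattern occurs in this range, so the set of observed cycle types is {6, 3+3, 2+2+2, 1+1+1+1+1+1}. The candidates containing elements of all these cycle types are C_6 (6T1) of order 6, D_6 (6T3) of order 12, C_3 x S_3 (6T5) of order 18, A_4 x C_2 (6T6) of order 24, S_3 x S_3 (6T9) of order 36, S_4 x C_2 (6T11) of order 48, (S_3 x S_3) : C_2 (6T13) of order 72, PGL(2,5) (6T14) of order 120, S_6 (6T16) of order 720; the others are excluded. The observed types are precisely the cycle types that occur in C_6 (6T1). Each of the other remaining candidates has further cycle types, and by the Chebotarev density theorem the matching factorization patterns would occur for a proportion of primes equal to their share of the group: D_6 (6T3) additionally contains elements of type 2+2+1+1 (3 of its 12 elements, about 25% of primes); C_3 x S_3 (6T5) additionally contains elements of type 3+1+1+1 (4 of its 18 elements, about 22% of primes); A_4 x C_2 (6T6) additionally contains elements of type 2+2+1+1, 2+1+1+1+1 (6 of its 24 elements, about 25% of primes); S_3 x S_3 (6T9) additionally contains elements of type 3+1+1+1, 2+2+1+1 (13 of its 36 elements, about 36% of primes); S_4 x C_2 (6T11) additionally contains elements of type 4+2, 4+1+1, 2+2+1+1, 2+1+1+1+1 (24 of its 48 elements, about 50% of primes); (S_3 x S_3) : C_2 (6T13) additionally contains elements of type 4+2, 3+2+1, 3+1+1+1, 2+2+1+1, 2+1+1+1+1 (49 of its 72 elements, about 68% of primes); PGL(2,5) (6T14) additionally contains elements of type 5+1, 4+1+1, 2+2+1+1 (69 of its 120 elements, about 58% of primes); S_6 (6T16) additionally contains elements of type 5+1, 4+2, 4+1+1, 3+2+1, 3+1+1+1, 2+2+1+1, 2+1+1+1+1 (544 of its 720 elements, about 76% of primes). None of the 37 primes tested shows any such pattern (for each of these groups the chance of that is below 10^-4), which rules them out. Hence G = C_6 (6T1), of order 6. The Galois group C_6 (6T1) has order 6, so the splitting field has degree 6 over Q.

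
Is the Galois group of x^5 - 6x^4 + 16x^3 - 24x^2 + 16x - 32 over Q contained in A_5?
Yes

The polynomial is irreducible of degree 5 over Q. Its discriminant is 2316304384 = 48128^2, a perfect square. A Galois group lies in the alternating group exactly when the discriminant is a square in Q, so the Galois group (D_5) is contained in A_5.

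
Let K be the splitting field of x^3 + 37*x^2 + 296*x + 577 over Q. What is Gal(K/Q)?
3T1: C_3

The polynomial is an irreducible cubic over Q and its discriminant is 4060225 = 2015^2, a perfect square. For an irreducible cubic, a square discriminant forces the Galois group to be A_3, the cyclic group of order 3.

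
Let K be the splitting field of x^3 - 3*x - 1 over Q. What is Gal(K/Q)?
C_3

The polynomial is an irreducible cubic over Q and its discriminant is 81 = 9^2, a perfect square. For an irreducible cubic, a square discriminant forces the Galois group to be A_3, the cyclic group of order 3.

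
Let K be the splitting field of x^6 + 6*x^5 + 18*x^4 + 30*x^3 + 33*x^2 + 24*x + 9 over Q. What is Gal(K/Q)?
The polynomial f is an irreducible sextic over Q, so G = Gal(f/Q) is one of the 16 transitive subgroups 6T1, ..., 6T16 of S_6. The discriminant of f is -16003008, which is not a perfect square, so G is not contained in A_6. The transitive groups of degree 6 not contained in A_6 are: C_6 (6T1, order 6), S_3 (6T2, order 6), D_6 (6T3, order 12), C_3 x S_3 (6T5, order 18), A_4 x C_2 (6T6, order 24), S_4 (6T8, order 24), S_3 x S_3 (6T9, order 36), S_4 x C_2 (6T11, order 48), (S_3 x S_3) : C_2 (6T13, order 72), PGL(2,5) (6T14, order 120), S_6 (6T16, order 720). By Dedekind's theorem, for a prime p not dividing disc(f) the degrees of the irreducible factors of f mod p form the cycle type of an element of G. Factoring f modulo the 21 such primes p <= 89 (skipping 2, 3, 7, which divide the discriminant), each new pattern first appears at: mod 5: f = (x^6 + x^5 + 3x^4 + 3x^2 + 4x + 4), pattern 6; mod 11: f = (x + 10)(x^5 + 7x^4 + 3x^3 + 2), pattern 5+1; mod 13: f = (x + 2)(x + 6)(x^4 + 11x^3 + 9x^2 + 8x + 4), pattern 4+1+1; mod 23: f = (x + 4)(x + 8)(x^2 + 7x + 8)(x^2 + 10x + 3), pattern 2+2+1+1; mod 43: f = (x^3 + 22x^2 + 20x + 21)(x^3 + 27x^2 + 6x + 25), pattern 3+3; mod 61: f = (x^2 + 34x + 5)(x^2 + 45x + 56)(x^2 + 49x + 46), pattern 2+2+2. No other pattern occurs in this range, so the set of observed cycle types is {6, 5+1, 4+1+1, 2+2+1+1, 3+3, 2+2+2}. The candidates containing elements of all these cycle types are PGL(2,5) (6T14) of order 120, S_6 (6T16) of order 720; the others are excluded. The observed types are precisely the cycle types that occur in PGL(2,5) (6T14) (apart from the identity). Each of the other remaining candidates has further cycle types, and by the Chebotarev density theorem the matching factorization patterns would occur for a proportion of primes equal to their share of the group: S_6 (6T16) additionally contains elements of type 4+2, 3+2+1, 3+1+1+1, 2+1+1+1+1 (265 of its 720 elements, about 37% of primes). None of the 21 primes tested shows any such pattern (for each of these groups the chance of that is below 10^-4), which rules them out. Hence G = PGL(2,5) (6T14), of order 120.

6T14: PGL(2,5)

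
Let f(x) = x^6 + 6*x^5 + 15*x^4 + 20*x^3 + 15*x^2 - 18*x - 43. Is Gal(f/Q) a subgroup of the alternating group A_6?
The polynomial is irreducible of degree 6 over Q. Its discriminant is 746496000000 = 864000^2, a perfect square. A Galois group lies in the alternating group exactly when the discriminant is a square in Q, so the Galois group (A_6) is contained in A_6.

Yes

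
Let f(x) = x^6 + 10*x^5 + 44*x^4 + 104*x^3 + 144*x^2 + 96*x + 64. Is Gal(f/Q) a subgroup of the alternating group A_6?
The polynomial is irreducible of degree 6 over Q. Its discriminant is -18046378835968, which is not a perfect square. A Galois group lies in the alternating group exactly when the discriminant is a square in Q, so the Galois group (C_6) is not contained in A_6.

No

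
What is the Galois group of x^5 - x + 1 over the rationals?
The polynomial f is an irreducible quintic over Q, so G = Gal(f/Q) is a transitive subgroup of S_5: one of C_5 (5T1, order 5), D_5 (5T2, order 10), F_20 (5T3, order 20), A_5 (5T4, order 60) or S_5 (5T5, order 120). The discriminant of f is 2869, which is not a perfect square, so G is not contained in A_5. The transitive groups of degree 5 not contained in A_5 are: F_20 (5T3, order 20), S_5 (5T5, order 120). By Dedekind's theorem, for a prime p not dividing disc(f) the degrees of the irreducible factors of f mod p form the cycle type of an element of G. Factoring f modulo the first such prime p = 2, each new pattern first appears at: mod 2: f = (x^2 + x + 1)(x^3 + x^2 + 1), pattern 3+2. No other pattern occurs in this range, so the set of observed cycle types is {3+2}. Among the candidates above, the only group containing elements of all these cycle types is S_5 (5T5) — F_20 (5T3) lacks at least one of them. Hence G = S_5 (5T5), of order 120.

S_5 (order 120)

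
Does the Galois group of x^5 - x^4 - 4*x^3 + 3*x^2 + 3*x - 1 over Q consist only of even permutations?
The polynomial is irreducible of degree 5 over Q. Its discriminant is 14641 = 121^2, a perfect square. A Galois group lies in the alternating group exactly when the discriminant is a square in Q, so the Galois group (C_5) is contained in A_5.

Yes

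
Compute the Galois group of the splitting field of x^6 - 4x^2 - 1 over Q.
The polynomial f is an irreducible sextic over Q, so G = Gal(f/Q) is one of the 16 transitive subgroups 6T1, ..., 6T16 of S_6. The discriminant of f is 3356224 = 1832^2, a perfect square, so G is contained in A_6. The transitive groups of degree 6 contained in A_6 are: A_4 (6T4, order 12), S_4 (6T7, order 24), (C_3 x C_3) : C_4 (6T10, order 36), PSL(2,5) (6T12, order 60), A_6 (6T15, order 360). By Dedekind's theorem, for a prime p not dividing disc(f) the degrees of the irreducible factors of f mod p form the cycle type of an element of G. Factoring f modulo the 79 such primes p <= 419 (skipping 2, 229, which divide the discriminant), each new pattern first appears at: mod 3: f = (x^3 + x^2 + 2x + 1)(x^3 + 2x^2 + 2x + 2), pattern 3+3; mod 7: f = (x^2 + 4)(x^4 + 3x^2 + 5), pattern 4+2; mod 23: f = (x + 9)(x + 14)(x^2 + x + 18)(x^2 + 22x + 18), pattern 2+2+1+1; mod 193: f = (x + 87)(x + 90)(x + 93)(x + 100)(x + 103)(x + 106), pattern 1+1+1+1+1+1. No other pattern occurs in this range, so the set of observed cycle types is {3+3, 4+2, 2+2+1+1, 1+1+1+1+1+1}. The candidates containing elements of all these cycle types are S_4 (6T7) of order 24, (C_3 x C_3) : C_4 (6T10) of order 36, A_6 (6T15) of order 360; the others are excluded. The observed types are precisely the cycle types that occur in S_4 (6T7). Each of the other remaining candidates has further cycle types, and by the Chebotarev density theorem the matching factorization patterns would occur for a proportion of primes equal to their share of the group: (C_3 x C_3) : C_4 (6T10) additionally contains elements of type 3+1+1+1 (4 of its 36 elements, about 11% of primes); A_6 (6T15) additionally contains elements of type 5+1, 3+1+1+1 (184 of its 360 elements, about 51% of primes). None of the 79 primes tested shows any such pattern (for each of these groups the chance of that is below 10^-4), which rules them out. Hence G = S_4 (6T7), of order 24.

S_4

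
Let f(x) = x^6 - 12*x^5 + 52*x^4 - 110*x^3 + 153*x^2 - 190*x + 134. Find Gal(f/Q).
The polynomial f is an irreducible sextic over Q, so G = Gal(f/Q) is one of the 16 transitive subgroups 6T1, ..., 6T16 of S_6. The discriminant of f is -45161350144, which is not a perfect square, so G is not contained in A_6. The transitive groups of degree 6 not contained in A_6 are: C_6 (6T1, order 6), S_3 (6T2, order 6), D_6 (6T3, order 12), C_3 x S_3 (6T5, order 18), A_4 x C_2 (6T6, order 24), S_4 (6T8, order 24), S_3 x S_3 (6T9, order 36), S_4 x C_2 (6T11, order 48), (S_3 x S_3) : C_2 (6T13, order 72), PGL(2,5) (6T14, order 120), S_6 (6T16, order 720). By Dedekind's theorem, for a prime p not dividing disc(f) the degrees of the irreducible factors of f mod p form the cycle type of an element of G. Factoring f modulo the 66 such primes p <= 347 (skipping 2, 29, 229, which divide the discriminant), each new pattern first appears at: mod 3: f = (x^6 + x^4 + x^3 + 2x + 2), pattern 6; mod 5: f = (x^3 + x^2 + 4x + 3)(x^3 + 2x^2 + x + 3), pattern 3+3; mod 7: f = (x + 3)(x + 6)(x^4 + 6x^2 + 4x + 2), pattern 4+1+1; mod 13: f = (x^2 + 6x + 1)(x^4 + 8x^3 + 3x^2 + 7x + 4), pattern 4+2; mod 23: f = (x^2 + 2x + 10)(x^2 + 12x + 17)(x^2 + 20x + 20), pattern 2+2+2; mod 37: f = (x + 15)(x + 23)(x^2 + 7x + 27)(x^2 + 17x + 18), pattern 2+2+1+1; mod 193: f = (x + 36)(x + 134)(x + 139)(x + 141)(x + 149)(x + 161), pattern 1+1+1+1+1+1; mod 347: f = (x + 250)(x + 295)(x + 333)(x + 339)(x^2 + 159x + 69), pattern 2+1+1+1+1. No other pattern occurs in this range, so the set of observed cycle types is {6, 3+3, 4+1+1, 4+2, 2+2+2, 2+2+1+1, 1+1+1+1+1+1, 2+1+1+1+1}. The candidates containing elements of all these cycle types are S_4 x C_2 (6T11) of order 48, S_6 (6T16) of order 720; the others are excluded. The observed types are precisely the cycle types that occur in S_4 x C_2 (6T11). Each of the other remaining candidates has further cycle types, and by the Chebotarev density theorem the matching factorization patterns would occur for a proportion of primes equal to their share of the group: S_6 (6T16) additionally contains elements of type 5+1, 3+2+1, 3+1+1+1 (304 of its 720 elements, about 42% of primes). None of the 66 primes tested shows any such pattern (for each of these groups the chance of that is below 10^-4), which rules them out. Hence G = S_4 x C_2 (6T11), of order 48.

S_4 x C_2 (also written S4xC2)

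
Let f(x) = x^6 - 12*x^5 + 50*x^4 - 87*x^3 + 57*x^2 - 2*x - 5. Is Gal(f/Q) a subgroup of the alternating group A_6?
The polynomial is irreducible of degree 6 over Q. Its discriminant is 30991489 = 5567^2, a perfect square. A Galois group lies in the alternating group exactly when the discriminant is a square in Q, so the Galois group (PSL(2,5)) is contained in A_6.

Yes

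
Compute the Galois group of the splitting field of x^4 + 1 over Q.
The polynomial is an irreducible quartic over Q and its discriminant is 256 = 16^2, a perfect square, so the Galois group is contained in A_4. The resolvent cubic y^3 - 4*y splits completely over Q, which gives the Klein four-group V_4.

V_4 (order 4)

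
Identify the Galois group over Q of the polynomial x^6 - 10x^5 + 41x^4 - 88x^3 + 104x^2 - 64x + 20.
(S_3 x S_3) : C_2 (order 72)

The polynomial f is an irreducible sextic over Q, so G = Gal(f/Q) is one of the 16 transitive subgroups 6T1, ..., 6T16 of S_6. The discriminant of f is -48037888, which is not a perfect square, so G is not contained in A_6. The transitive groups of degree 6 not contained in A_6 are: C_6 (6T1, order 6), S_3 (6T2, order 6), D_6 (6T3, order 12), C_3 x S_3 (6T5, order 18), A_4 x C_2 (6T6, order 24), S_4 (6T8, order 24), S_3 x S_3 (6T9, order 36), S_4 x C_2 (6T11, order 48), (S_3 x S_3) : C_2 (6T13, order 72), PGL(2,5) (6T14, order 120), S_6 (6T16, order 720). By Dedekind's theorem, for a prime p not dividing disc(f) the degrees of the irreducible factors of f mod p form the cycle type of an element of G. Factoring f modulo the 29 such primes p <= 113 (skipping 2, which divides the discriminant), each new pattern first appears at: mod 3: f = (x^6 + 2x^5 + 2x^4 + 2x^3 + 2x^2 + 2x + 2), pattern 6; mod 5: f = (x)(x^2 + 3)(x^3 + 3x + 2), pattern 3+2+1; mod 7: f = (x^2 + x + 6)(x^4 + 3x^3 + 4x^2 + 2x + 1), pattern 4+2; mod 17: f = (x^3 + 12x^2 + 8x + 4)(x^3 + 12x^2 + 8x + 5), pattern 3+3; mod 19: f = (x^2 + 2x + 8)(x^2 + 8x + 2)(x^2 + 18x + 6), pattern 2+2+2; mod 37: f = (x + 8)(x + 33)(x^2 + 24x + 1)(x^2 + 36x + 4), pattern 2+2+1+1; mod 41: f = (x + 1)(x + 3)(x + 32)(x^3 + 36x^2 + 8x + 19), pattern 3+1+1+1; mod 113: f = (x + 7)(x + 25)(x + 76)(x + 101)(x^2 + 7x + 92), pattern 2+1+1+1+1. No other pattern occurs in this range, so the set of observed cycle types is {6, 3+2+1, 4+2, 3+3, 2+2+2, 2+2+1+1, 3+1+1+1, 2+1+1+1+1}. The candidates containing elements of all these cycle types are (S_3 x S_3) : C_2 (6T13) of order 72, S_6 (6T16) of order 720; the others are excluded. The observed types are precisely the cycle types that occur in (S_3 x S_3) : C_2 (6T13) (apart from the identity). Each of the other remaining candidates has further cycle types, and by the Chebotarev density theorem the matching factorization patterns would occur for a proportion of primes equal to their share of the group: S_6 (6T16) additionally contains elements of type 5+1, 4+1+1 (234 of its 720 elements, about 32% of primes). None of the 29 primes tested shows any such pattern (for each of these groups the chance of that is below 10^-4), which rules them out. Hence G = (S_3 x S_3) : C_2 (6T13), of order 72.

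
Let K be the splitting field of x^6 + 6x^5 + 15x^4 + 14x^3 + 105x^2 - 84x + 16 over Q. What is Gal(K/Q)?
The polynomial f is an irreducible sextic over Q, so G = Gal(f/Q) is one of the 16 transitive subgroups 6T1, ..., 6T16 of S_6. The discriminant of f is -941328478973952, which is not a perfect square, so G is not contained in A_6. The transitive groups of degree 6 not contained in A_6 are: C_6 (6T1, order 6), S_3 (6T2, order 6), D_6 (6T3, order 12), C_3 x S_3 (6T5, order 18), A_4 x C_2 (6T6, order 24), S_4 (6T8, order 24), S_3 x S_3 (6T9, order 36), S_4 x C_2 (6T11, order 48), (S_3 x S_3) : C_2 (6T13, order 72), PGL(2,5) (6T14, order 120), S_6 (6T16, order 720). By Dedekind's theorem, for a prime p not dividing disc(f) the degrees of the irreducible factors of f mod p form the cycle type of an element of G. Factoring f modulo the 23 such primes p <= 103 (skipping 2, 3, 17, 67, which divide the discriminant), each new pattern first appears at: mod 5: f = (x^2 + x + 1)(x^2 + 2x + 4)(x^2 + 3x + 4), pattern 2+2+2; mod 7: f = (x^3 + 3x^2 + x + 1)(x^3 + 3x^2 + 5x + 2), pattern 3+3; mod 61: f = (x + 4)(x + 14)(x + 16)(x + 19)(x + 34)(x + 41), pattern 1+1+1+1+1+1. No other pattern occurs in this range, so the set of observed cycle types is {2+2+2, 3+3, 1+1+1+1+1+1}. The candidates containing elements of all these cycle types are C_6 (6T1) of order 6, S_3 (6T2) of order 6, D_6 (6T3) of order 12, C_3 x S_3 (6T5) of order 18, A_4 x C_2 (6T6) of order 24, S_4 (6T8) of order 24, S_3 x S_3 (6T9) of order 36, S_4 x C_2 (6T11) of order 48, (S_3 x S_3) : C_2 (6T13) of order 72, PGL(2,5) (6T14) of order 120, S_6 (6T16) of order 720; the others are excluded. The observed types are precisely the cycle types that occur in S_3 (6T2). Each of the other remaining candidates has further cycle types, and by the Chebotarev density theorem the matching factorization patterns would occur for a proportion of primes equal to their share of the group: C_6 (6T1) additionally contains elements of type 6 (2 of its 6 elements, about 33% of primes); D_6 (6T3) additionally contains elements of type 6, 2+2+1+1 (5 of its 12 elements, about 42% of primes); C_3 x S_3 (6T5) additionally contains elements of type 6, 3+1+1+1 (10 of its 18 elements, about 56% of primes); A_4 x C_2 (6T6) additionally contains elements of type 6, 2+2+1+1, 2+1+1+1+1 (14 of its 24 elements, about 58% of primes); S_4 (6T8) additionally contains elements of type 4+1+1, 2+2+1+1 (9 of its 24 elements, about 38% of primes); S_3 x S_3 (6T9) additionally contains elements of type 6, 3+1+1+1, 2+2+1+1 (25 of its 36 elements, about 69% of primes); S_4 x C_2 (6T11) additionally contains elements of type 6, 4+2, 4+1+1, 2+2+1+1, 2+1+1+1+1 (32 of its 48 elements, about 67% of primes); (S_3 x S_3) : C_2 (6T13) additionally contains elements of type 6, 4+2, 3+2+1, 3+1+1+1, 2+2+1+1, 2+1+1+1+1 (61 of its 72 elements, about 85% of primes); PGL(2,5) (6T14) additionally contains elements of type 6, 5+1, 4+1+1, 2+2+1+1 (89 of its 120 elements, about 74% of primes); S_6 (6T16) additionally contains elements of type 6, 5+1, 4+2, 4+1+1, 3+2+1, 3+1+1+1, 2+2+1+1, 2+1+1+1+1 (664 of its 720 elements, about 92% of primes). None of the 23 primes tested shows any such pattern (for each of these groups the chance of that is below 10^-4), which rules them out. Hence G = S_3 (6T2), of order 6.

S_3 (order 6)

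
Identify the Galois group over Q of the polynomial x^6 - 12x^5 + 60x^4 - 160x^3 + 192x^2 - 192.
A_4, A_4 acting on 6 points

The polynomial f is an irreducible sextic over Q, so G = Gal(f/Q) is one of the 16 transitive subgroups 6T1, ..., 6T16 of S_6. The discriminant of f is 450868486864896 = 21233664^2, a perfect square, so G is contained in A_6. The transitive groups of degree 6 contained in A_6 are: A_4 (6T4, order 12), S_4 (6T7, order 24), (C_3 x C_3) : C_4 (6T10, order 36), PSL(2,5) (6T12, order 60), A_6 (6T15, order 360). By Dedekind's theorem, for a prime p not dividing disc(f) the degrees of the irreducible factors of f mod p form the cycle type of an element of G. Factoring f modulo the 33 such primes p <= 149 (skipping 2, 3, which divide the discriminant), each new pattern first appears at: mod 5: f = (x^3 + x^2 + x + 4)(x^3 + 2x^2 + 2x + 2), pattern 3+3; mod 17: f = (x + 2)(x + 11)(x^2 + 13x + 9)(x^2 + 13x + 15), pattern 2+2+1+1; mod 71: f = (x + 5)(x + 6)(x + 8)(x + 59)(x + 61)(x + 62), pattern 1+1+1+1+1+1. No other pattern occurs in this range, so the set of observed cycle types is {3+3, 2+2+1+1, 1+1+1+1+1+1}. The candidates containing elements of all these cycle types are A_4 (6T4) of order 12, S_4 (6T7) of order 24, (C_3 x C_3) : C_4 (6T10) of order 36, PSL(2,5) (6T12) of order 60, A_6 (6T15) of order 360; the others are excluded. The observed types are precisely the cycle types that occur in A_4 (6T4). Each of the other remaining candidates has further cycle types, and by the Chebotarev density theorem the matching factorization patterns would occur for a proportion of primes equal to their share of the group: S_4 (6T7) additionally contains elements of type 4+2 (6 of its 24 elements, about 25% of primes); (C_3 x C_3) : C_4 (6T10) additionally contains elements of type 4+2, 3+1+1+1 (22 of its 36 elements, about 61% of primes); PSL(2,5) (6T12) additionally contains elements of type 5+1 (24 of its 60 elements, about 40% of primes); A_6 (6T15) additionally contains elements of type 5+1, 4+2, 3+1+1+1 (274 of its 360 elements, about 76% of primes). None of the 33 primes tested shows any such pattern (for each of these groups the chance of that is below 10^-4), which rules them out. Hence G = A_4 (6T4), of order 12.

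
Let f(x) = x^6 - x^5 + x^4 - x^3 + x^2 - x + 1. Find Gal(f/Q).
The polynomial f is an irreducible sextic over Q, so G = Gal(f/Q) is one of the 16 transitive subgroups 6T1, ..., 6T16 of S_6. The discriminant of f is -16807, which is not a perfect square, so G is not contained in A_6. The transitive groups of degree 6 not contained in A_6 are: C_6 (6T1, order 6), S_3 (6T2, order 6), D_6 (6T3, order 12), C_3 x S_3 (6T5, order 18), A_4 x C_2 (6T6, order 24), S_4 (6T8, order 24), S_3 x S_3 (6T9, order 36), S_4 x C_2 (6T11, order 48), (S_3 x S_3) : C_2 (6T13, order 72), PGL(2,5) (6T14, order 120), S_6 (6T16, order 720). By Dedekind's theorem, for a prime p not dividing disc(f) the degrees of the irreducible factors of f mod p form the cycle type of an element of G. Factoring f modulo the 37 such primes p <= 163 (skipping 7, which divides the discriminant), each new pattern first appears at: mod 2: f = (x^3 + x + 1)(x^3 + x^2 + 1), pattern 3+3; mod 3: f = (x^6 + 2x^5 + x^4 + 2x^3 + x^2 + 2x + 1), pattern 6; mod 13: f = (x^2 + 7x + 1)(x^2 + 8x + 1)(x^2 + 10x + 1), pattern 2+2+2; mod 29: f = (x + 7)(x + 16)(x + 20)(x + 23)(x + 24)(x + 25), pattern 1+1+1+1+1+1. No other pattern occurs in this range, so the set of observed cycle types is {3+3, 6, 2+2+2, 1+1+1+1+1+1}. The candidates containing elements of all these cycle types are C_6 (6T1) of order 6, D_6 (6T3) of order 12, C_3 x S_3 (6T5) of order 18, A_4 x C_2 (6T6) of order 24, S_3 x S_3 (6T9) of order 36, S_4 x C_2 (6T11) of order 48, (S_3 x S_3) : C_2 (6T13) of order 72, PGL(2,5) (6T14) of order 120, S_6 (6T16) of order 720; the others are excluded. The observed types are precisely the cycle types that occur in C_6 (6T1). Each of the other remaining candidates has further cycle types, and by the Chebotarev density theorem the matching factorization patterns would occur for a proportion of primes equal to their share of the group: D_6 (6T3) additionally contains elements of type 2+2+1+1 (3 of its 12 elements, about 25% of primes); C_3 x S_3 (6T5) additionally contains elements of type 3+1+1+1 (4 of its 18 elements, about 22% of primes); A_4 x C_2 (6T6) additionally contains elements of type 2+2+1+1, 2+1+1+1+1 (6 of its 24 elements, about 25% of primes); S_3 x S_3 (6T9) additionally contains elements of type 3+1+1+1, 2+2+1+1 (13 of its 36 elements, about 36% of primes); S_4 x C_2 (6T11) additionally contains elements of type 4+2, 4+1+1, 2+2+1+1, 2+1+1+1+1 (24 of its 48 elements, about 50% of primes); (S_3 x S_3) : C_2 (6T13) additionally contains elements of type 4+2, 3+2+1, 3+1+1+1, 2+2+1+1, 2+1+1+1+1 (49 of its 72 elements, about 68% of primes); PGL(2,5) (6T14) additionally contains elements of type 5+1, 4+1+1, 2+2+1+1 (69 of its 120 elements, about 58% of primes); S_6 (6T16) additionally contains elements of type 5+1, 4+2, 4+1+1, 3+2+1, 3+1+1+1, 2+2+1+1, 2+1+1+1+1 (544 of its 720 elements, about 76% of primes). None of the 37 primes tested shows any such pattern (for each of these groups the chance of that is below 10^-4), which rules them out. Hence G = C_6 (6T1), of order 6.

6T1: C_6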